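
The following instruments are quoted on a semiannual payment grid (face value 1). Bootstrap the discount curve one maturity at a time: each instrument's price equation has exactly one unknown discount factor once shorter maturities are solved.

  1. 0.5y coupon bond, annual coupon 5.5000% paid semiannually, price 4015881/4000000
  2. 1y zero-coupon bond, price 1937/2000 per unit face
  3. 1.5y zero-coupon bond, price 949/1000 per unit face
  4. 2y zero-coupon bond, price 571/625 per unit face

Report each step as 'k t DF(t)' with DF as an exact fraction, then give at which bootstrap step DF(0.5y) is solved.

1 1/2 9771/10000
2 1 1937/2000
3 3/2 949/1000
4 2 571/625
DF(0.5y) is solved at step 1

step 1 [0.5y] bond c/2=11/400: DF=(4015881/4000000 − 11/400·(0))/(1+11/400) = 9771/10000 ≈ 0.977100
step 2 [1y] zero: DF = P = 1937/2000 ≈ 0.968500
step 3 [1.5y] zero: DF = P = 949/1000 ≈ 0.949000
step 4 [2y] zero: DF = P = 571/625 ≈ 0.913600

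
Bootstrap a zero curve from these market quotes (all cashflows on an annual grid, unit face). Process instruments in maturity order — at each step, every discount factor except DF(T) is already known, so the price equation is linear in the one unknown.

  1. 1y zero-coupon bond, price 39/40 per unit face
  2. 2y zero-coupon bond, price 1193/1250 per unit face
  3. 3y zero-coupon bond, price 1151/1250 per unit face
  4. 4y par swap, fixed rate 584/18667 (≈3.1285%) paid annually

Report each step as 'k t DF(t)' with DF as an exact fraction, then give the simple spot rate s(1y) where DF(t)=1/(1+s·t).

1 1 39/40
2 2 1193/1250
3 3 1151/1250
4 4 552/625
s(1y) = (1/(39/40) − 1)/(1) = 1/39 ≈ 2.5641%

step 1 [1y] zero: DF = P = 39/40 ≈ 0.975000
step 2 [2y] zero: DF = P = 1193/1250 ≈ 0.954400
step 3 [3y] zero: DF = P = 1151/1250 ≈ 0.920800
step 4 [4y] swap r/1=584/18667: DF=(1 − 584/18667·(0.975000+0.954400+0.920800))/(1+584/18667) = 552/625 ≈ 0.883200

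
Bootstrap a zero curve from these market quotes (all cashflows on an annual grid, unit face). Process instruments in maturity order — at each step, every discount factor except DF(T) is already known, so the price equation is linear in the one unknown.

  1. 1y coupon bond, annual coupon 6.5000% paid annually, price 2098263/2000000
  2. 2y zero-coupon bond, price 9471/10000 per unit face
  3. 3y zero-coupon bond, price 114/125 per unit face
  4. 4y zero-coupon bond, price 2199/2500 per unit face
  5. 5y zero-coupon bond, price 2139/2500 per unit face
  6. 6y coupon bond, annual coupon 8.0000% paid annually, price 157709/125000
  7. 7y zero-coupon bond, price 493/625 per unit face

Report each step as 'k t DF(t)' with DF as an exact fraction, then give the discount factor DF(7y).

1 1 9851/10000
2 2 9471/10000
3 3 114/125
4 4 2199/2500
5 5 2139/2500
6 6 829/1000
7 7 493/625
DF(7y) = 493/625 ≈ 0.788800

step 1 [1y] bond c/1=13/200: DF=(2098263/2000000 − 13/200·(0))/(1+13/200) = 9851/10000 ≈ 0.985100
step 2 [2y] zero: DF = P = 9471/10000 ≈ 0.947100
step 3 [3y] zero: DF = P = 114/125 ≈ 0.912000
step 4 [4y] zero: DF = P = 2199/2500 ≈ 0.879600
step 5 [5y] zero: DF = P = 2139/2500 ≈ 0.855600
step 6 [6y] bond c/1=2/25: DF=(157709/125000 − 2/25·(0.985100+0.947100+0.912000+0.879600+0.855600))/(1+2/25) = 829/1000 ≈ 0.829000
step 7 [7y] zero: DF = P = 493/625 ≈ 0.788800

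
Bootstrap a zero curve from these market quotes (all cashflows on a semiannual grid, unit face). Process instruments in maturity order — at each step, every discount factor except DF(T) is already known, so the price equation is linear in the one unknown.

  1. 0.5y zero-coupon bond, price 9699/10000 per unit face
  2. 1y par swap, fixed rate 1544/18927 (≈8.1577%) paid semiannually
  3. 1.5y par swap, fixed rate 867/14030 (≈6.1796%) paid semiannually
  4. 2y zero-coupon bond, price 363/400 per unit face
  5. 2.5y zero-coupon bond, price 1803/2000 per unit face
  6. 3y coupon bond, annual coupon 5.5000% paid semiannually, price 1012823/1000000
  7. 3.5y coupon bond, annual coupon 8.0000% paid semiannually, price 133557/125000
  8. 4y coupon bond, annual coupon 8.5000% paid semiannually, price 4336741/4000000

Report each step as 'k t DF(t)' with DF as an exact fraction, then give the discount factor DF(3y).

1 1/2 9699/10000
2 1 2307/2500
3 3/2 9133/10000
4 2 363/400
5 5/2 1803/2000
6 3 4311/5000
7 7/2 8167/10000
8 4 3917/5000
DF(3y) = 4311/5000 ≈ 0.862200

step 1 [0.5y] zero: DF = P = 9699/10000 ≈ 0.969900
step 2 [1y] swap r/2=772/18927: DF=(1 − 772/18927·(0.969900))/(1+772/18927) = 2307/2500 ≈ 0.922800
step 3 [1.5y] swap r/2=867/28060: DF=(1 − 867/28060·(0.969900+0.922800))/(1+867/28060) = 9133/10000 ≈ 0.913300
step 4 [2y] zero: DF = P = 363/400 ≈ 0.907500
step 5 [2.5y] zero: DF = P = 1803/2000 ≈ 0.901500
step 6 [3y] bond c/2=11/400: DF=(1012823/1000000 − 11/400·(0.969900+0.922800+0.913300+0.907500+0.901500))/(1+11/400) = 4311/5000 ≈ 0.862200
step 7 [3.5y] bond c/2=1/25: DF=(133557/125000 − 1/25·(0.969900+0.922800+0.913300+0.907500+0.901500+0.862200))/(1+1/25) = 8167/10000 ≈ 0.816700
step 8 [4y] bond c/2=17/400: DF=(4336741/4000000 − 17/400·(0.969900+0.922800+0.913300+0.907500+0.901500+0.862200+0.816700))/(1+17/400) = 3917/5000 ≈ 0.783400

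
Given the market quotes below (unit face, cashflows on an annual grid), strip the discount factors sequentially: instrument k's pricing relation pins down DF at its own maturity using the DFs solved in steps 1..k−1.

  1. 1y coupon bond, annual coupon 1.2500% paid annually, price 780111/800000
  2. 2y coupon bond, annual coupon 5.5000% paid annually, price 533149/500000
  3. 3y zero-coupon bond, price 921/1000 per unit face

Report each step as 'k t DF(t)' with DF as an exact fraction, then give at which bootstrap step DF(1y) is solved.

1 1 9631/10000
2 2 1921/2000
3 3 921/1000
DF(1y) is solved at step 1

step 1 [1y] bond c/1=1/80: DF=(780111/800000 − 1/80·(0))/(1+1/80) = 9631/10000 ≈ 0.963100
step 2 [2y] bond c/1=11/200: DF=(533149/500000 − 11/200·(0.963100))/(1+11/200) = 1921/2000 ≈ 0.960500
step 3 [3y] zero: DF = P = 921/1000 ≈ 0.921000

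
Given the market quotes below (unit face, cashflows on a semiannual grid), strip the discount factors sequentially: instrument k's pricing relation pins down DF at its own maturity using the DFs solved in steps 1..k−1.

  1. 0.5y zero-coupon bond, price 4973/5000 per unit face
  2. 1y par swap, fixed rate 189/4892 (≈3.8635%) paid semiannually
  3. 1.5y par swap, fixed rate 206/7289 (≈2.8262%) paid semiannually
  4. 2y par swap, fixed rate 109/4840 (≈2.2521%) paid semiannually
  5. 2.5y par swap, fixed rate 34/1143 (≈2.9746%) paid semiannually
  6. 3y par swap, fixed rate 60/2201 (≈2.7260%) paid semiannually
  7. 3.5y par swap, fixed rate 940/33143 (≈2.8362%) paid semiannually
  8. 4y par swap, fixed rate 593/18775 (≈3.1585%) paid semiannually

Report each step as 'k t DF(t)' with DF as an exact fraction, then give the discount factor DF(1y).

1 1/2 4973/5000
2 1 4811/5000
3 3/2 2397/2500
4 2 2391/2500
5 5/2 4643/5000
6 3 461/500
7 7/2 453/500
8 4 4407/5000
DF(1y) = 4811/5000 ≈ 0.962200

step 1 [0.5y] zero: DF = P = 4973/5000 ≈ 0.994600
step 2 [1y] swap r/2=189/9784: DF=(1 − 189/9784·(0.994600))/(1+189/9784) = 4811/5000 ≈ 0.962200
step 3 [1.5y] swap r/2=103/7289: DF=(1 − 103/7289·(0.994600+0.962200))/(1+103/7289) = 2397/2500 ≈ 0.958800
step 4 [2y] swap r/2=109/9680: DF=(1 − 109/9680·(0.994600+0.962200+0.958800))/(1+109/9680) = 2391/2500 ≈ 0.956400
step 5 [2.5y] swap r/2=17/1143: DF=(1 − 17/1143·(0.994600+0.962200+0.958800+0.956400))/(1+17/1143) = 4643/5000 ≈ 0.928600
step 6 [3y] swap r/2=30/2201: DF=(1 − 30/2201·(0.994600+0.962200+0.958800+0.956400+0.928600))/(1+30/2201) = 461/500 ≈ 0.922000
step 7 [3.5y] swap r/2=470/33143: DF=(1 − 470/33143·(0.994600+0.962200+0.958800+0.956400+0.928600+0.922000))/(1+470/33143) = 453/500 ≈ 0.906000
step 8 [4y] swap r/2=593/37550: DF=(1 − 593/37550·(0.994600+0.962200+0.958800+0.956400+0.928600+0.922000+0.906000))/(1+593/37550) = 4407/5000 ≈ 0.881400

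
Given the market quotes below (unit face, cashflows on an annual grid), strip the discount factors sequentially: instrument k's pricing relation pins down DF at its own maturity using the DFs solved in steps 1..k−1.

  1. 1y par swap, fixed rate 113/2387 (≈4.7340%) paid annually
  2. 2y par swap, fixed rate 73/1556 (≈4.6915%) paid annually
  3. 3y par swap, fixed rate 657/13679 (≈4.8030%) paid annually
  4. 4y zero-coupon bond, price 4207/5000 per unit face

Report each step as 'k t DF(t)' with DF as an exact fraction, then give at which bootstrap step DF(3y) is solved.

1 1 2387/2500
2 2 2281/2500
3 3 4343/5000
4 4 4207/5000
DF(3y) is solved at step 3

step 1 [1y] swap r/1=113/2387: DF=(1 − 113/2387·(0))/(1+113/2387) = 2387/2500 ≈ 0.954800
step 2 [2y] swap r/1=73/1556: DF=(1 − 73/1556·(0.954800))/(1+73/1556) = 2281/2500 ≈ 0.912400
step 3 [3y] swap r/1=657/13679: DF=(1 − 657/13679·(0.954800+0.912400))/(1+657/13679) = 4343/5000 ≈ 0.868600
step 4 [4y] zero: DF = P = 4207/5000 ≈ 0.841400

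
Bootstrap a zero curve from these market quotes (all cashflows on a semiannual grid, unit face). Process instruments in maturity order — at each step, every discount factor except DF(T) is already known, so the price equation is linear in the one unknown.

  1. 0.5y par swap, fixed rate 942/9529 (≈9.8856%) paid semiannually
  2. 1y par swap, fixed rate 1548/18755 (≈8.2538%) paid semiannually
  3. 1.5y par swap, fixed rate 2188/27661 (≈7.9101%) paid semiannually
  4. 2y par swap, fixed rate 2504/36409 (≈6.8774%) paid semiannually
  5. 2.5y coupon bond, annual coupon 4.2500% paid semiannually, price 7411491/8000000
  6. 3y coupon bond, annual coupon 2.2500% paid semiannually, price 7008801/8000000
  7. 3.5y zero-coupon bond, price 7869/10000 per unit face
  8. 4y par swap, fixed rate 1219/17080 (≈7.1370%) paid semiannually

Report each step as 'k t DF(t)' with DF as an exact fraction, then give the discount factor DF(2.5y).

1 1/2 9529/10000
2 1 4613/5000
3 3/2 4453/5000
4 2 2187/2500
5 5/2 4157/5000
6 3 4083/5000
7 7/2 7869/10000
8 4 3781/5000
DF(2.5y) = 4157/5000 ≈ 0.831400

step 1 [0.5y] swap r/2=471/9529: DF=(1 − 471/9529·(0))/(1+471/9529) = 9529/10000 ≈ 0.952900
step 2 [1y] swap r/2=774/18755: DF=(1 − 774/18755·(0.952900))/(1+774/18755) = 4613/5000 ≈ 0.922600
step 3 [1.5y] swap r/2=1094/27661: DF=(1 − 1094/27661·(0.952900+0.922600))/(1+1094/27661) = 4453/5000 ≈ 0.890600
step 4 [2y] swap r/2=1252/36409: DF=(1 − 1252/36409·(0.952900+0.922600+0.890600))/(1+1252/36409) = 2187/2500 ≈ 0.874800
step 5 [2.5y] bond c/2=17/800: DF=(7411491/8000000 − 17/800·(0.952900+0.922600+0.890600+0.874800))/(1+17/800) = 4157/5000 ≈ 0.831400
step 6 [3y] bond c/2=9/800: DF=(7008801/8000000 − 9/800·(0.952900+0.922600+0.890600+0.874800+0.831400))/(1+9/800) = 4083/5000 ≈ 0.816600
step 7 [3.5y] zero: DF = P = 7869/10000 ≈ 0.786900
step 8 [4y] swap r/2=1219/34160: DF=(1 − 1219/34160·(0.952900+0.922600+0.890600+0.874800+0.831400+0.816600+0.786900))/(1+1219/34160) = 3781/5000 ≈ 0.756200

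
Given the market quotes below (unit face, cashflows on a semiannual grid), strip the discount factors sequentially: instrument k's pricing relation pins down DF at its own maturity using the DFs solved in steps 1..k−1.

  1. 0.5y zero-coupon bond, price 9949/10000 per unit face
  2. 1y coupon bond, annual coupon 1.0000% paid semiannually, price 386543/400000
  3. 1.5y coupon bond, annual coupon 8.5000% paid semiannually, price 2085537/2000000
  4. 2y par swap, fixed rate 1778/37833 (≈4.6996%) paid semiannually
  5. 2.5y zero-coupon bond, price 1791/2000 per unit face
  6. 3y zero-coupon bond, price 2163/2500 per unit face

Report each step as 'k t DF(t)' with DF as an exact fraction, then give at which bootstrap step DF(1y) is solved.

1 1/2 9949/10000
2 1 4783/5000
3 3/2 9207/10000
4 2 9111/10000
5 5/2 1791/2000
6 3 2163/2500
DF(1y) is solved at step 2

step 1 [0.5y] zero: DF = P = 9949/10000 ≈ 0.994900
step 2 [1y] bond c/2=1/200: DF=(386543/400000 − 1/200·(0.994900))/(1+1/200) = 4783/5000 ≈ 0.956600
step 3 [1.5y] bond c/2=17/400: DF=(2085537/2000000 − 17/400·(0.994900+0.956600))/(1+17/400) = 9207/10000 ≈ 0.920700
step 4 [2y] swap r/2=889/37833: DF=(1 − 889/37833·(0.994900+0.956600+0.920700))/(1+889/37833) = 9111/10000 ≈ 0.911100
step 5 [2.5y] zero: DF = P = 1791/2000 ≈ 0.895500
step 6 [3y] zero: DF = P = 2163/2500 ≈ 0.865200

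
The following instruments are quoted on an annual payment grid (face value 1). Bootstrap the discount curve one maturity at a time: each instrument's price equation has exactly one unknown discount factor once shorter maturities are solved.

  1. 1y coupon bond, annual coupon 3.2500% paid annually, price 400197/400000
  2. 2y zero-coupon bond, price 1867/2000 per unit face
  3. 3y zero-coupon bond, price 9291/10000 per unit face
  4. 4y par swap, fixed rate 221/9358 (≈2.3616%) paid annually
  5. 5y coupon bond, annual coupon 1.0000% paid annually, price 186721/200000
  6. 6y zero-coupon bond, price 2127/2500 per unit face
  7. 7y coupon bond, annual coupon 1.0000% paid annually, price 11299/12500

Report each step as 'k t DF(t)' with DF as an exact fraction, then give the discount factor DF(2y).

1 1 969/1000
2 2 1867/2000
3 3 9291/10000
4 4 2279/2500
5 5 8873/10000
6 6 2127/2500
7 7 8407/10000
DF(2y) = 1867/2000 ≈ 0.933500

step 1 [1y] bond c/1=13/400: DF=(400197/400000 − 13/400·(0))/(1+13/400) = 969/1000 ≈ 0.969000
step 2 [2y] zero: DF = P = 1867/2000 ≈ 0.933500
step 3 [3y] zero: DF = P = 9291/10000 ≈ 0.929100
step 4 [4y] swap r/1=221/9358: DF=(1 − 221/9358·(0.969000+0.933500+0.929100))/(1+221/9358) = 2279/2500 ≈ 0.911600
step 5 [5y] bond c/1=1/100: DF=(186721/200000 − 1/100·(0.969000+0.933500+0.929100+0.911600))/(1+1/100) = 8873/10000 ≈ 0.887300
step 6 [6y] zero: DF = P = 2127/2500 ≈ 0.850800
step 7 [7y] bond c/1=1/100: DF=(11299/12500 − 1/100·(0.969000+0.933500+0.929100+0.911600+0.887300+0.850800))/(1+1/100) = 8407/10000 ≈ 0.840700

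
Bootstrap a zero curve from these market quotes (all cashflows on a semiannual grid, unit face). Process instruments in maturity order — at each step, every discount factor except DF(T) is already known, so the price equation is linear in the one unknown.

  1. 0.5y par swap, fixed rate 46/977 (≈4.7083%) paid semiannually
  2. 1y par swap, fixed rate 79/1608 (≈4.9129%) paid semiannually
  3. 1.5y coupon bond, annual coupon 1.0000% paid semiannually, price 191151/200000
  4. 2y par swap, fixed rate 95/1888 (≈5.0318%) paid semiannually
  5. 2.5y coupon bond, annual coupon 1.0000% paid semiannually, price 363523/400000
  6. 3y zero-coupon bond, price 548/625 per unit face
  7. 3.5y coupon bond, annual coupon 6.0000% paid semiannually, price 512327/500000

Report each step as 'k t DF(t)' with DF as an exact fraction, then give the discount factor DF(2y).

step 1 [0.5y] swap r/2=23/977: DF=(1 − 23/977·(0))/(1+23/977) = 977/1000 ≈ 0.977000
step 2 [1y] swap r/2=79/3216: DF=(1 − 79/3216·(0.977000))/(1+79/3216) = 4763/5000 ≈ 0.952600
step 3 [1.5y] bond c/2=1/200: DF=(191151/200000 − 1/200·(0.977000+0.952600))/(1+1/200) = 4707/5000 ≈ 0.941400
step 4 [2y] swap r/2=95/3776: DF=(1 − 95/3776·(0.977000+0.952600+0.941400))/(1+95/3776) = 181/200 ≈ 0.905000
step 5 [2.5y] bond c/2=1/200: DF=(363523/400000 − 1/200·(0.977000+0.952600+0.941400+0.905000))/(1+1/200) = 1771/2000 ≈ 0.885500
step 6 [3y] zero: DF = P = 548/625 ≈ 0.876800
step 7 [3.5y] bond c/2=3/100: DF=(512327/500000 − 3/100·(0.977000+0.952600+0.941400+0.905000+0.885500+0.876800))/(1+3/100) = 1667/2000 ≈ 0.833500

1 1/2 977/1000
2 1 4763/5000
3 3/2 4707/5000
4 2 181/200
5 5/2 1771/2000
6 3 548/625
7 7/2 1667/2000
DF(2y) = 181/200 ≈ 0.905000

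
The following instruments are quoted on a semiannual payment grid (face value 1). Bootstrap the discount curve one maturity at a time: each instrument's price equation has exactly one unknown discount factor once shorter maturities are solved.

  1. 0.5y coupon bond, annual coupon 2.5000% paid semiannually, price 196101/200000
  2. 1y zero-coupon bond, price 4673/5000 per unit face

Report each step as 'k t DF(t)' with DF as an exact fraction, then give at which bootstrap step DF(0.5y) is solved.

1 1/2 2421/2500
2 1 4673/5000
DF(0.5y) is solved at step 1

step 1 [0.5y] bond c/2=1/80: DF=(196101/200000 − 1/80·(0))/(1+1/80) = 2421/2500 ≈ 0.968400
step 2 [1y] zero: DF = P = 4673/5000 ≈ 0.934600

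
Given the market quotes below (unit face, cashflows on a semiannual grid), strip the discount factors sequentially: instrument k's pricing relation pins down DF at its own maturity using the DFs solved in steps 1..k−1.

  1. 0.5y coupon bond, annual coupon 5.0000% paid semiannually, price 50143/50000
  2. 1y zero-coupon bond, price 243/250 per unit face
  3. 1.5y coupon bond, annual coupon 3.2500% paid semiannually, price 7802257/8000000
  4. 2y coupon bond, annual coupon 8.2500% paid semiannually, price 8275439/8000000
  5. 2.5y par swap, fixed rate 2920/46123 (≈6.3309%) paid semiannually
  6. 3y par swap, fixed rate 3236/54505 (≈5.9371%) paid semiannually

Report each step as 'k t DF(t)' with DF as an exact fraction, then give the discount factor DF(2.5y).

1 1/2 1223/1250
2 1 243/250
3 3/2 1857/2000
4 2 4397/5000
5 5/2 427/500
6 3 4191/5000
DF(2.5y) = 427/500 ≈ 0.854000

step 1 [0.5y] bond c/2=1/40: DF=(50143/50000 − 1/40·(0))/(1+1/40) = 1223/1250 ≈ 0.978400
step 2 [1y] zero: DF = P = 243/250 ≈ 0.972000
step 3 [1.5y] bond c/2=13/800: DF=(7802257/8000000 − 13/800·(0.978400+0.972000))/(1+13/800) = 1857/2000 ≈ 0.928500
step 4 [2y] bond c/2=33/800: DF=(8275439/8000000 − 33/800·(0.978400+0.972000+0.928500))/(1+33/800) = 4397/5000 ≈ 0.879400
step 5 [2.5y] swap r/2=1460/46123: DF=(1 − 1460/46123·(0.978400+0.972000+0.928500+0.879400))/(1+1460/46123) = 427/500 ≈ 0.854000
step 6 [3y] swap r/2=1618/54505: DF=(1 − 1618/54505·(0.978400+0.972000+0.928500+0.879400+0.854000))/(1+1618/54505) = 4191/5000 ≈ 0.838200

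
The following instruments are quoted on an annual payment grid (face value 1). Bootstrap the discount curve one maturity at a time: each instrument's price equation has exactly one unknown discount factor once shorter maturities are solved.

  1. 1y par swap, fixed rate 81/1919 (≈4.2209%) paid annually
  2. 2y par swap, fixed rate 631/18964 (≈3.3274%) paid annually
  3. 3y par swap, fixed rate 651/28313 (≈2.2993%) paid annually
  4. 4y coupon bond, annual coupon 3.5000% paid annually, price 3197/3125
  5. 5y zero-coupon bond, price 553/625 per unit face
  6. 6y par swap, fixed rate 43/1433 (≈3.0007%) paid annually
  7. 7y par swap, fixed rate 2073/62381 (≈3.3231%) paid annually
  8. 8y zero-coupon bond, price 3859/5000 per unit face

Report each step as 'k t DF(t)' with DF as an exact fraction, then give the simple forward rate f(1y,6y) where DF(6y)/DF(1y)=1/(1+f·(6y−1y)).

1 1 1919/2000
2 2 9369/10000
3 3 9349/10000
4 4 8927/10000
5 5 553/625
6 6 4183/5000
7 7 7927/10000
8 8 3859/5000
f(1y,6y) = ((1919/2000)/(4183/5000) − 1)/(5) = 1229/41830 ≈ 2.9381%

step 1 [1y] swap r/1=81/1919: DF=(1 − 81/1919·(0))/(1+81/1919) = 1919/2000 ≈ 0.959500
step 2 [2y] swap r/1=631/18964: DF=(1 − 631/18964·(0.959500))/(1+631/18964) = 9369/10000 ≈ 0.936900
step 3 [3y] swap r/1=651/28313: DF=(1 − 651/28313·(0.959500+0.936900))/(1+651/28313) = 9349/10000 ≈ 0.934900
step 4 [4y] bond c/1=7/200: DF=(3197/3125 − 7/200·(0.959500+0.936900+0.934900))/(1+7/200) = 8927/10000 ≈ 0.892700
step 5 [5y] zero: DF = P = 553/625 ≈ 0.884800
step 6 [6y] swap r/1=43/1433: DF=(1 − 43/1433·(0.959500+0.936900+0.934900+0.892700+0.884800))/(1+43/1433) = 4183/5000 ≈ 0.836600
step 7 [7y] swap r/1=2073/62381: DF=(1 − 2073/62381·(0.959500+0.936900+0.934900+0.892700+0.884800+0.836600))/(1+2073/62381) = 7927/10000 ≈ 0.792700
step 8 [8y] zero: DF = P = 3859/5000 ≈ 0.771800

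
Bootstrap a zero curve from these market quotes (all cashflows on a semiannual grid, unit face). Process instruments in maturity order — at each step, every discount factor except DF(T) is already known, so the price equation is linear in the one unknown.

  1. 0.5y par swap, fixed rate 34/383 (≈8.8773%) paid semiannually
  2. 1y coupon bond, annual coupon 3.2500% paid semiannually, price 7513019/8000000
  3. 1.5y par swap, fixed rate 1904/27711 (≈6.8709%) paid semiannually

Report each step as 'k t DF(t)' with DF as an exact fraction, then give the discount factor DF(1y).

step 1 [0.5y] swap r/2=17/383: DF=(1 − 17/383·(0))/(1+17/383) = 383/400 ≈ 0.957500
step 2 [1y] bond c/2=13/800: DF=(7513019/8000000 − 13/800·(0.957500))/(1+13/800) = 568/625 ≈ 0.908800
step 3 [1.5y] swap r/2=952/27711: DF=(1 − 952/27711·(0.957500+0.908800))/(1+952/27711) = 1131/1250 ≈ 0.904800

1 1/2 383/400
2 1 568/625
3 3/2 1131/1250
DF(1y) = 568/625 ≈ 0.908800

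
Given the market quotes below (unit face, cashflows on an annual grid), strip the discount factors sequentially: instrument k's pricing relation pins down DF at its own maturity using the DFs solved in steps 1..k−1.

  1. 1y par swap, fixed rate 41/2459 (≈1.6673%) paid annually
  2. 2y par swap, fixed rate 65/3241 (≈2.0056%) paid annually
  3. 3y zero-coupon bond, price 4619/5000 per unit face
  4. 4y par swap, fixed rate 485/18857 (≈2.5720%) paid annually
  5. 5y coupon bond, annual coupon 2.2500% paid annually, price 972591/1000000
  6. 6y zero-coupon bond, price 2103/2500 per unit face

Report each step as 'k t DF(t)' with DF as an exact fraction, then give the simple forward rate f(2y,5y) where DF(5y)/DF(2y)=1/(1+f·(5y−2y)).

step 1 [1y] swap r/1=41/2459: DF=(1 − 41/2459·(0))/(1+41/2459) = 2459/2500 ≈ 0.983600
step 2 [2y] swap r/1=65/3241: DF=(1 − 65/3241·(0.983600))/(1+65/3241) = 961/1000 ≈ 0.961000
step 3 [3y] zero: DF = P = 4619/5000 ≈ 0.923800
step 4 [4y] swap r/1=485/18857: DF=(1 − 485/18857·(0.983600+0.961000+0.923800))/(1+485/18857) = 903/1000 ≈ 0.903000
step 5 [5y] bond c/1=9/400: DF=(972591/1000000 − 9/400·(0.983600+0.961000+0.923800+0.903000))/(1+9/400) = 4341/5000 ≈ 0.868200
step 6 [6y] zero: DF = P = 2103/2500 ≈ 0.841200

1 1 2459/2500
2 2 961/1000
3 3 4619/5000
4 4 903/1000
5 5 4341/5000
6 6 2103/2500
f(2y,5y) = ((961/1000)/(4341/5000) − 1)/(3) = 464/13023 ≈ 3.5629%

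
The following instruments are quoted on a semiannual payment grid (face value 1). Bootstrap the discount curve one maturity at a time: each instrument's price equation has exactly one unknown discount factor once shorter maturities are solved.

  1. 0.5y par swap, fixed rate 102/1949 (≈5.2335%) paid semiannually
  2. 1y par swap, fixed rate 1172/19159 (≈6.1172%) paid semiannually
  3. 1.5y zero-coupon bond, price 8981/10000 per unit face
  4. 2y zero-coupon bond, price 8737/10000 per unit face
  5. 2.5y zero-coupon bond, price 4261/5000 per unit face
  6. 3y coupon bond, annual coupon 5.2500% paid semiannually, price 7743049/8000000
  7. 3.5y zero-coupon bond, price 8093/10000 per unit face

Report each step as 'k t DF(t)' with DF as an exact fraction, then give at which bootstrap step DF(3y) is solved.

step 1 [0.5y] swap r/2=51/1949: DF=(1 − 51/1949·(0))/(1+51/1949) = 1949/2000 ≈ 0.974500
step 2 [1y] swap r/2=586/19159: DF=(1 − 586/19159·(0.974500))/(1+586/19159) = 4707/5000 ≈ 0.941400
step 3 [1.5y] zero: DF = P = 8981/10000 ≈ 0.898100
step 4 [2y] zero: DF = P = 8737/10000 ≈ 0.873700
step 5 [2.5y] zero: DF = P = 4261/5000 ≈ 0.852200
step 6 [3y] bond c/2=21/800: DF=(7743049/8000000 − 21/800·(0.974500+0.941400+0.898100+0.873700+0.852200))/(1+21/800) = 827/1000 ≈ 0.827000
step 7 [3.5y] zero: DF = P = 8093/10000 ≈ 0.809300

1 1/2 1949/2000
2 1 4707/5000
3 3/2 8981/10000
4 2 8737/10000
5 5/2 4261/5000
6 3 827/1000
7 7/2 8093/10000
DF(3y) is solved at step 6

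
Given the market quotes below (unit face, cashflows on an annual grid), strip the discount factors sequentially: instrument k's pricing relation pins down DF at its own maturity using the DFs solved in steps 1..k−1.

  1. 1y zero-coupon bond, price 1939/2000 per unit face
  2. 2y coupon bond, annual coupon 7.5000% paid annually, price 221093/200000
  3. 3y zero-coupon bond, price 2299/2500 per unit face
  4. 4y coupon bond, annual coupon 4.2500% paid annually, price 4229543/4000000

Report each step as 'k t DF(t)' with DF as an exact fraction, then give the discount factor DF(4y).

1 1 1939/2000
2 2 9607/10000
3 3 2299/2500
4 4 8981/10000
DF(4y) = 8981/10000 ≈ 0.898100

step 1 [1y] zero: DF = P = 1939/2000 ≈ 0.969500
step 2 [2y] bond c/1=3/40: DF=(221093/200000 − 3/40·(0.969500))/(1+3/40) = 9607/10000 ≈ 0.960700
step 3 [3y] zero: DF = P = 2299/2500 ≈ 0.919600
step 4 [4y] bond c/1=17/400: DF=(4229543/4000000 − 17/400·(0.969500+0.960700+0.919600))/(1+17/400) = 8981/10000 ≈ 0.898100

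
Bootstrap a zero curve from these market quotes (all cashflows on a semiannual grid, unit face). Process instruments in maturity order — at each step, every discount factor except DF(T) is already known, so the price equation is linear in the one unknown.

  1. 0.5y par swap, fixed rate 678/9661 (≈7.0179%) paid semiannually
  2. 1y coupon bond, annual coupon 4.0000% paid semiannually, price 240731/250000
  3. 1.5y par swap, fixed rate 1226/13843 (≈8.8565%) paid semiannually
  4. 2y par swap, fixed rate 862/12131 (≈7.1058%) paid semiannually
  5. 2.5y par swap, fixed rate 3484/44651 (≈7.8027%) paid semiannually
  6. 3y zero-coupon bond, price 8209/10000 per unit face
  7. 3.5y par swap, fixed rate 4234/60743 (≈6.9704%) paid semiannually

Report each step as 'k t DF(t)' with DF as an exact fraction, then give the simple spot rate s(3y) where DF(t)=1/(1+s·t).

1 1/2 9661/10000
2 1 9251/10000
3 3/2 4387/5000
4 2 8707/10000
5 5/2 4129/5000
6 3 8209/10000
7 7/2 7883/10000
s(3y) = (1/(8209/10000) − 1)/(3) = 597/8209 ≈ 7.2725%

step 1 [0.5y] swap r/2=339/9661: DF=(1 − 339/9661·(0))/(1+339/9661) = 9661/10000 ≈ 0.966100
step 2 [1y] bond c/2=1/50: DF=(240731/250000 − 1/50·(0.966100))/(1+1/50) = 9251/10000 ≈ 0.925100
step 3 [1.5y] swap r/2=613/13843: DF=(1 − 613/13843·(0.966100+0.925100))/(1+613/13843) = 4387/5000 ≈ 0.877400
step 4 [2y] swap r/2=431/12131: DF=(1 − 431/12131·(0.966100+0.925100+0.877400))/(1+431/12131) = 8707/10000 ≈ 0.870700
step 5 [2.5y] swap r/2=1742/44651: DF=(1 − 1742/44651·(0.966100+0.925100+0.877400+0.870700))/(1+1742/44651) = 4129/5000 ≈ 0.825800
step 6 [3y] zero: DF = P = 8209/10000 ≈ 0.820900
step 7 [3.5y] swap r/2=2117/60743: DF=(1 − 2117/60743·(0.966100+0.925100+0.877400+0.870700+0.825800+0.820900))/(1+2117/60743) = 7883/10000 ≈ 0.788300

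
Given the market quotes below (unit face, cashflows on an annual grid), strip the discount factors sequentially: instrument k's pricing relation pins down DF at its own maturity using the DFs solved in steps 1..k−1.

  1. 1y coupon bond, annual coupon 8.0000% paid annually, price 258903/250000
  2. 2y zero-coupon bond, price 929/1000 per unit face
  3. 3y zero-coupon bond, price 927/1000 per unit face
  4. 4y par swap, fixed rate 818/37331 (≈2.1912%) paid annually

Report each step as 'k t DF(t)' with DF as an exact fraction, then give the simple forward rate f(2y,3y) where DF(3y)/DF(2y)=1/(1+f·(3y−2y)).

step 1 [1y] bond c/1=2/25: DF=(258903/250000 − 2/25·(0))/(1+2/25) = 9589/10000 ≈ 0.958900
step 2 [2y] zero: DF = P = 929/1000 ≈ 0.929000
step 3 [3y] zero: DF = P = 927/1000 ≈ 0.927000
step 4 [4y] swap r/1=818/37331: DF=(1 − 818/37331·(0.958900+0.929000+0.927000))/(1+818/37331) = 4591/5000 ≈ 0.918200

1 1 9589/10000
2 2 929/1000
3 3 927/1000
4 4 4591/5000
f(2y,3y) = ((929/1000)/(927/1000) − 1)/(1) = 2/927 ≈ 0.2157%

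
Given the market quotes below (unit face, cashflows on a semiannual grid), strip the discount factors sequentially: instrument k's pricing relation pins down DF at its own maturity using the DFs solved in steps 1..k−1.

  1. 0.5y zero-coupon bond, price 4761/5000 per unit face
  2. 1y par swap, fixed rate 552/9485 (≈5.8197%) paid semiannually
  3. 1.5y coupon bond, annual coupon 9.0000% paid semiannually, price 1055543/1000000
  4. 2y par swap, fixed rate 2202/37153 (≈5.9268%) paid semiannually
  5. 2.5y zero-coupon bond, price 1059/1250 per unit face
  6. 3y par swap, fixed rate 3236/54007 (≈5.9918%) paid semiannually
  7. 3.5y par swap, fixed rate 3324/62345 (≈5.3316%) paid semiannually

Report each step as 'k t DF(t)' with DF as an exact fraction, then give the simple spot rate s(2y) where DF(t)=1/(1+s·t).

step 1 [0.5y] zero: DF = P = 4761/5000 ≈ 0.952200
step 2 [1y] swap r/2=276/9485: DF=(1 − 276/9485·(0.952200))/(1+276/9485) = 1181/1250 ≈ 0.944800
step 3 [1.5y] bond c/2=9/200: DF=(1055543/1000000 − 9/200·(0.952200+0.944800))/(1+9/200) = 2321/2500 ≈ 0.928400
step 4 [2y] swap r/2=1101/37153: DF=(1 − 1101/37153·(0.952200+0.944800+0.928400))/(1+1101/37153) = 8899/10000 ≈ 0.889900
step 5 [2.5y] zero: DF = P = 1059/1250 ≈ 0.847200
step 6 [3y] swap r/2=1618/54007: DF=(1 − 1618/54007·(0.952200+0.944800+0.928400+0.889900+0.847200))/(1+1618/54007) = 4191/5000 ≈ 0.838200
step 7 [3.5y] swap r/2=1662/62345: DF=(1 − 1662/62345·(0.952200+0.944800+0.928400+0.889900+0.847200+0.838200))/(1+1662/62345) = 4169/5000 ≈ 0.833800

1 1/2 4761/5000
2 1 1181/1250
3 3/2 2321/2500
4 2 8899/10000
5 5/2 1059/1250
6 3 4191/5000
7 7/2 4169/5000
s(2y) = (1/(8899/10000) − 1)/(2) = 1101/17798 ≈ 6.1861%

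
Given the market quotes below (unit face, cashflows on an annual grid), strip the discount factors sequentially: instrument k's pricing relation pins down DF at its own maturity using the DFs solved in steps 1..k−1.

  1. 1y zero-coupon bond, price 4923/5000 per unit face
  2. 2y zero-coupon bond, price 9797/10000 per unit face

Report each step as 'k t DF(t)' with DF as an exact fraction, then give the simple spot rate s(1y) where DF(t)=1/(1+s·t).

1 1 4923/5000
2 2 9797/10000
s(1y) = (1/(4923/5000) − 1)/(1) = 77/4923 ≈ 1.5641%

step 1 [1y] zero: DF = P = 4923/5000 ≈ 0.984600
step 2 [2y] zero: DF = P = 9797/10000 ≈ 0.979700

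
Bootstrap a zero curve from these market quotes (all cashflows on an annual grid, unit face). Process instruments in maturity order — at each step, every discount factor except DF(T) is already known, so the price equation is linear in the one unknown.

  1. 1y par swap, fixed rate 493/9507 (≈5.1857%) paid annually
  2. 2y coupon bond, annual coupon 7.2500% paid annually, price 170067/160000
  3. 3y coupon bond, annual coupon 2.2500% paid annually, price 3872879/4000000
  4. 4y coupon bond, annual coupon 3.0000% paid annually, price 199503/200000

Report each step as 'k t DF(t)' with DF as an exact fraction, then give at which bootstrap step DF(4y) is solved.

1 1 9507/10000
2 2 2317/2500
3 3 566/625
4 4 4437/5000
DF(4y) is solved at step 4

step 1 [1y] swap r/1=493/9507: DF=(1 − 493/9507·(0))/(1+493/9507) = 9507/10000 ≈ 0.950700
step 2 [2y] bond c/1=29/400: DF=(170067/160000 − 29/400·(0.950700))/(1+29/400) = 2317/2500 ≈ 0.926800
step 3 [3y] bond c/1=9/400: DF=(3872879/4000000 − 9/400·(0.950700+0.926800))/(1+9/400) = 566/625 ≈ 0.905600
step 4 [4y] bond c/1=3/100: DF=(199503/200000 − 3/100·(0.950700+0.926800+0.905600))/(1+3/100) = 4437/5000 ≈ 0.887400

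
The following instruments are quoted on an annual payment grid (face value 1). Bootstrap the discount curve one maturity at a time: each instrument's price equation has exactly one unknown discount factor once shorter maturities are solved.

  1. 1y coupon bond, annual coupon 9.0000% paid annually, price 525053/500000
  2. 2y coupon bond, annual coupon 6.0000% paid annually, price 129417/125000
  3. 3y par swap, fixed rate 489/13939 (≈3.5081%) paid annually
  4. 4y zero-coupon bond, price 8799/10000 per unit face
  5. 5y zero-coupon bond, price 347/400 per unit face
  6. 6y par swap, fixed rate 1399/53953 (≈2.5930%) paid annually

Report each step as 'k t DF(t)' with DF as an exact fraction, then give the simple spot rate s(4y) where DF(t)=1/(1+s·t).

step 1 [1y] bond c/1=9/100: DF=(525053/500000 − 9/100·(0))/(1+9/100) = 4817/5000 ≈ 0.963400
step 2 [2y] bond c/1=3/50: DF=(129417/125000 − 3/50·(0.963400))/(1+3/50) = 4611/5000 ≈ 0.922200
step 3 [3y] swap r/1=489/13939: DF=(1 − 489/13939·(0.963400+0.922200))/(1+489/13939) = 4511/5000 ≈ 0.902200
step 4 [4y] zero: DF = P = 8799/10000 ≈ 0.879900
step 5 [5y] zero: DF = P = 347/400 ≈ 0.867500
step 6 [6y] swap r/1=1399/53953: DF=(1 − 1399/53953·(0.963400+0.922200+0.902200+0.879900+0.867500))/(1+1399/53953) = 8601/10000 ≈ 0.860100

1 1 4817/5000
2 2 4611/5000
3 3 4511/5000
4 4 8799/10000
5 5 347/400
6 6 8601/10000
s(4y) = (1/(8799/10000) − 1)/(4) = 1201/35196 ≈ 3.4123%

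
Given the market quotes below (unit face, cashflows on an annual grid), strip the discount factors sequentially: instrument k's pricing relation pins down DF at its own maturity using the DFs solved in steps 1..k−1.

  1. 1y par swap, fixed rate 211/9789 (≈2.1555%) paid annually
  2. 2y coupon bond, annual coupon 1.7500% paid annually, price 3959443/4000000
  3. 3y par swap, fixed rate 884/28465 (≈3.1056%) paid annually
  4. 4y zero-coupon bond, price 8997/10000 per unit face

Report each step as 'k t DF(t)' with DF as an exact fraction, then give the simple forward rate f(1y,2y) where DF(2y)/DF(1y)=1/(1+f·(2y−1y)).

step 1 [1y] swap r/1=211/9789: DF=(1 − 211/9789·(0))/(1+211/9789) = 9789/10000 ≈ 0.978900
step 2 [2y] bond c/1=7/400: DF=(3959443/4000000 − 7/400·(0.978900))/(1+7/400) = 239/250 ≈ 0.956000
step 3 [3y] swap r/1=884/28465: DF=(1 − 884/28465·(0.978900+0.956000))/(1+884/28465) = 2279/2500 ≈ 0.911600
step 4 [4y] zero: DF = P = 8997/10000 ≈ 0.899700

1 1 9789/10000
2 2 239/250
3 3 2279/2500
4 4 8997/10000
f(1y,2y) = ((9789/10000)/(239/250) − 1)/(1) = 229/9560 ≈ 2.3954%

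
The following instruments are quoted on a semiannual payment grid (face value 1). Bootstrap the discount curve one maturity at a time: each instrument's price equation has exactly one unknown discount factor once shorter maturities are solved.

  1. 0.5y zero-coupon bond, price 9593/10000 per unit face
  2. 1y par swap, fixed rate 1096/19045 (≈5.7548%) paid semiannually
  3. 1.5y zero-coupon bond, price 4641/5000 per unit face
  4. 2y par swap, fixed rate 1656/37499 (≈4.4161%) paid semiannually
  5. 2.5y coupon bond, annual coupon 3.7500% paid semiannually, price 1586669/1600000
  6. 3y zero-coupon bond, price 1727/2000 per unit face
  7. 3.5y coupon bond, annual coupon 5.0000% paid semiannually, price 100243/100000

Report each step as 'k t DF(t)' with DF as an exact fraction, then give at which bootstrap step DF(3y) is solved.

1 1/2 9593/10000
2 1 2363/2500
3 3/2 4641/5000
4 2 2293/2500
5 5/2 2261/2500
6 3 1727/2000
7 7/2 4217/5000
DF(3y) is solved at step 6

step 1 [0.5y] zero: DF = P = 9593/10000 ≈ 0.959300
step 2 [1y] swap r/2=548/19045: DF=(1 − 548/19045·(0.959300))/(1+548/19045) = 2363/2500 ≈ 0.945200
step 3 [1.5y] zero: DF = P = 4641/5000 ≈ 0.928200
step 4 [2y] swap r/2=828/37499: DF=(1 − 828/37499·(0.959300+0.945200+0.928200))/(1+828/37499) = 2293/2500 ≈ 0.917200
step 5 [2.5y] bond c/2=3/160: DF=(1586669/1600000 − 3/160·(0.959300+0.945200+0.928200+0.917200))/(1+3/160) = 2261/2500 ≈ 0.904400
step 6 [3y] zero: DF = P = 1727/2000 ≈ 0.863500
step 7 [3.5y] bond c/2=1/40: DF=(100243/100000 − 1/40·(0.959300+0.945200+0.928200+0.917200+0.904400+0.863500))/(1+1/40) = 4217/5000 ≈ 0.843400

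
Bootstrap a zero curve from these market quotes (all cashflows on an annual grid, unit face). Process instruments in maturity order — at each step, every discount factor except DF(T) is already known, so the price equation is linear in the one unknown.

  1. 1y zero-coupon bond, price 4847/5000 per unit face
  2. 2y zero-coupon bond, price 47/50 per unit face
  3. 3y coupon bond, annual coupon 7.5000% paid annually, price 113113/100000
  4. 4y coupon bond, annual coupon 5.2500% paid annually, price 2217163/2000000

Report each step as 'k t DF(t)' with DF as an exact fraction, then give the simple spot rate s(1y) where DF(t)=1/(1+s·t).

step 1 [1y] zero: DF = P = 4847/5000 ≈ 0.969400
step 2 [2y] zero: DF = P = 47/50 ≈ 0.940000
step 3 [3y] bond c/1=3/40: DF=(113113/100000 − 3/40·(0.969400+0.940000))/(1+3/40) = 919/1000 ≈ 0.919000
step 4 [4y] bond c/1=21/400: DF=(2217163/2000000 − 21/400·(0.969400+0.940000+0.919000))/(1+21/400) = 4561/5000 ≈ 0.912200

1 1 4847/5000
2 2 47/50
3 3 919/1000
4 4 4561/5000
s(1y) = (1/(4847/5000) − 1)/(1) = 153/4847 ≈ 3.1566%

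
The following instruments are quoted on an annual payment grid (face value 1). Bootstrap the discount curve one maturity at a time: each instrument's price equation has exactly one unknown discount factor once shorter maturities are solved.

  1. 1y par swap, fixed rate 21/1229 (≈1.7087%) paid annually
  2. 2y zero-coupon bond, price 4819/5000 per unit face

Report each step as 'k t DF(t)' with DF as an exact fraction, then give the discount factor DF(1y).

1 1 1229/1250
2 2 4819/5000
DF(1y) = 1229/1250 ≈ 0.983200

step 1 [1y] swap r/1=21/1229: DF=(1 − 21/1229·(0))/(1+21/1229) = 1229/1250 ≈ 0.983200
step 2 [2y] zero: DF = P = 4819/5000 ≈ 0.963800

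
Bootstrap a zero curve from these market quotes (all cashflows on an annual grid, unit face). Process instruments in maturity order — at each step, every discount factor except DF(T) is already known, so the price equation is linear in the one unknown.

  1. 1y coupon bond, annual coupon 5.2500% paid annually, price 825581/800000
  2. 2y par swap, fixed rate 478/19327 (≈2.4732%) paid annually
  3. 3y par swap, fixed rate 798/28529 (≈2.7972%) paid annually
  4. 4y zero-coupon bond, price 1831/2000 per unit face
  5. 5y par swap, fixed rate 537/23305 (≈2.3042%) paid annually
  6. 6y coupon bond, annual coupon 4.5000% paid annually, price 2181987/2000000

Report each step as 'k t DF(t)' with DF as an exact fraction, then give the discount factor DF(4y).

1 1 1961/2000
2 2 4761/5000
3 3 4601/5000
4 4 1831/2000
5 5 4463/5000
6 6 8433/10000
DF(4y) = 1831/2000 ≈ 0.915500

step 1 [1y] bond c/1=21/400: DF=(825581/800000 − 21/400·(0))/(1+21/400) = 1961/2000 ≈ 0.980500
step 2 [2y] swap r/1=478/19327: DF=(1 − 478/19327·(0.980500))/(1+478/19327) = 4761/5000 ≈ 0.952200
step 3 [3y] swap r/1=798/28529: DF=(1 − 798/28529·(0.980500+0.952200))/(1+798/28529) = 4601/5000 ≈ 0.920200
step 4 [4y] zero: DF = P = 1831/2000 ≈ 0.915500
step 5 [5y] swap r/1=537/23305: DF=(1 − 537/23305·(0.980500+0.952200+0.920200+0.915500))/(1+537/23305) = 4463/5000 ≈ 0.892600
step 6 [6y] bond c/1=9/200: DF=(2181987/2000000 − 9/200·(0.980500+0.952200+0.920200+0.915500+0.892600))/(1+9/200) = 8433/10000 ≈ 0.843300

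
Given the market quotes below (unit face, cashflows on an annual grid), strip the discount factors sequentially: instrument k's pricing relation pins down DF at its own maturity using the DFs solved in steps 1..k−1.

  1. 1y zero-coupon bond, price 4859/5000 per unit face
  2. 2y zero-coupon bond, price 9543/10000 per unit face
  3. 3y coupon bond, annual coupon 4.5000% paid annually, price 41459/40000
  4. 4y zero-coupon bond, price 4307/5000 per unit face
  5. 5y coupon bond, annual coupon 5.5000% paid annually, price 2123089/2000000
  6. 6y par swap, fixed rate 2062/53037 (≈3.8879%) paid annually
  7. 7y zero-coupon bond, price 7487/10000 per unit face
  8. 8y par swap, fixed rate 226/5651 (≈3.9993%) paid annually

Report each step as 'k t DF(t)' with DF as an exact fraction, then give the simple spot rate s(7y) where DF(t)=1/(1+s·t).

1 1 4859/5000
2 2 9543/10000
3 3 9089/10000
4 4 4307/5000
5 5 1627/2000
6 6 3969/5000
7 7 7487/10000
8 8 911/1250
s(7y) = (1/(7487/10000) − 1)/(7) = 359/7487 ≈ 4.7950%

step 1 [1y] zero: DF = P = 4859/5000 ≈ 0.971800
step 2 [2y] zero: DF = P = 9543/10000 ≈ 0.954300
step 3 [3y] bond c/1=9/200: DF=(41459/40000 − 9/200·(0.971800+0.954300))/(1+9/200) = 9089/10000 ≈ 0.908900
step 4 [4y] zero: DF = P = 4307/5000 ≈ 0.861400
step 5 [5y] bond c/1=11/200: DF=(2123089/2000000 − 11/200·(0.971800+0.954300+0.908900+0.861400))/(1+11/200) = 1627/2000 ≈ 0.813500
step 6 [6y] swap r/1=2062/53037: DF=(1 − 2062/53037·(0.971800+0.954300+0.908900+0.861400+0.813500))/(1+2062/53037) = 3969/5000 ≈ 0.793800
step 7 [7y] zero: DF = P = 7487/10000 ≈ 0.748700
step 8 [8y] swap r/1=226/5651: DF=(1 − 226/5651·(0.971800+0.954300+0.908900+0.861400+0.813500+0.793800+0.748700))/(1+226/5651) = 911/1250 ≈ 0.728800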